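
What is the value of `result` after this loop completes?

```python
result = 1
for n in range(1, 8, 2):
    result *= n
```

Product of 1, 3, 5, ... up to 7
`result` takes the values: 1 → 3 → 15 → 105

Answer: 105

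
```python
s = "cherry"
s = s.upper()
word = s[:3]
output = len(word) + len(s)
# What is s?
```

Trace:
`s = "cherry"` → s = 'cherry'
`s = s.upper()` → s = 'CHERRY'
`word = s[:3]` → word = 'CHE'
`output = len(word) + len(s)` → output = 9
So s = 'CHERRY'

Answer: 'CHERRY'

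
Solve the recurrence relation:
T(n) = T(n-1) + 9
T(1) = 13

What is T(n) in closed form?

Unrolling: T(n) = T(1) + 9·(n-1) = 13 + 9(n-1) = 9n + 4.

Answer: T(n) = 9n + 4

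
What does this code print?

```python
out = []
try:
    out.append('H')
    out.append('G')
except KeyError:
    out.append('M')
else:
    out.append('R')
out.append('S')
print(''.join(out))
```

Execution trace: 'H' (try body) → 'G' (try body, no exception) → 'R' (else) → 'S' (after the try/except). Output: HGRS

Answer: HGRS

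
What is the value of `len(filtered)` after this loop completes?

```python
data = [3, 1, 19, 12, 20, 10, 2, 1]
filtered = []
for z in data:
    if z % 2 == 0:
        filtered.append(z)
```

Count even numbers in [3, 1, 19, 12, 20, 10, 2, 1]
`filtered` takes the values: [] → [12] → [12, 20] → [12, 20, 10] → [12, 20, 10, 2]
So `len(filtered)` = 4

Answer: 4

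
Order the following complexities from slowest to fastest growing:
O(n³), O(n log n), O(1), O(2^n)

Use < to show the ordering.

Ordered by growth rate: O(1) < O(n log n) < O(n³) < O(2^n)

Answer: O(1) < O(n log n) < O(n³) < O(2^n)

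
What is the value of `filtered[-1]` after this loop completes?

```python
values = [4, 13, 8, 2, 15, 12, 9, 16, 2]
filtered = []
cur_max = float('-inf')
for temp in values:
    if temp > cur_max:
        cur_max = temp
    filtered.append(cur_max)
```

Running max ends at 16
`filtered` takes the values: [] → [4] → [4, 13] → [4, 13, 13] → [4, 13, 13, 13] → [4, 13, 13, 13, 15] → [4, 13, 13, 13, 15, 15] → [4, 13, 13, 13, 15, 15, 15] → [4, 13, 13, 13, 15, 15, 15, 16] → [4, 13, 13, 13, 15, 15, 15, 16, 16]
So `filtered[-1]` = 16

Answer: 16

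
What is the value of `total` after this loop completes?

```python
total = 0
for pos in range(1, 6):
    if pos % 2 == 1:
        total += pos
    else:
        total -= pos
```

Add odd, subtract even
`total` takes the values: 0 → 1 → -1 → 2 → -2 → 3

Answer: 3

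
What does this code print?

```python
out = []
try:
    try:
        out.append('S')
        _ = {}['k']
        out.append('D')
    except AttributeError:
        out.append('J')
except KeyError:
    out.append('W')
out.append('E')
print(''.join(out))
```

Execution trace: 'S' (try body) → 'W' (outer except KeyError) → 'E' (after the try/except). Output: SWE

Answer: SWE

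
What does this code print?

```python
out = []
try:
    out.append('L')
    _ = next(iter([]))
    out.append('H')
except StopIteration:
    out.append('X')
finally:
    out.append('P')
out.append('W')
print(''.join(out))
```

Execution trace: 'L' (try body) → 'X' (except StopIteration) → 'P' (finally) → 'W' (after the try/except). Output: LXPW

Answer: LXPW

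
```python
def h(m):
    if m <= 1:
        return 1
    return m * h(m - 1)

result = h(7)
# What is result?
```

h(7) = 7 * 6 * 5 * 4 * 3 * 2 * 1 = 5040

Answer: 5040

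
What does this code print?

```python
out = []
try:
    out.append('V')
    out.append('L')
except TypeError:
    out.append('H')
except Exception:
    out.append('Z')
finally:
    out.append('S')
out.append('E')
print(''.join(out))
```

Execution trace: 'V' (try body) → 'L' (try body, no exception) → 'S' (finally) → 'E' (after the try/except). Output: VLSE

Answer: VLSE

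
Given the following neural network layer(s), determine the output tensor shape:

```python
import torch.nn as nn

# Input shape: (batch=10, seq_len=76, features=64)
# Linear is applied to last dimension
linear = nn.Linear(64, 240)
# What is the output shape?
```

Input: (10, 76, 64) -> Output: (10, 76, 240)

Answer: (10, 76, 240)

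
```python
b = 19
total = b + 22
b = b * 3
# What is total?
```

Trace:
`b = 19` → b = 19
`total = b + 22` → total = 41
`b = b * 3` → b = 57
So total = 41

Answer: 41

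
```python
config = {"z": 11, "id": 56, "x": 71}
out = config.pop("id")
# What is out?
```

Trace:
`config = {"z": 11, "id": 56, "x": 71}` → config = {'z': 11, 'id': 56, 'x': 71}
`out = config.pop("id")` → config = {'z': 11, 'x': 71}; out = 56
So out = 56

Answer: 56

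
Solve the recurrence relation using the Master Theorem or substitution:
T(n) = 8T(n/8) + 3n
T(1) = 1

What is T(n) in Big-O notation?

By Master Theorem: a=8, b=8, f(n)=3n. Since log_8(8) = 1 and f(n) = Θ(n^1), Case 2 applies. T(n) = O(n log n).

Answer: O(n log n)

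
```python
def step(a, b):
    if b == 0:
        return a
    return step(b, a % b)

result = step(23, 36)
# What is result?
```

step(23, 36) -> step(36, 23) -> step(23, 13) -> step(13, 10) -> step(10, 3) -> step(3, 1) -> step(1, 0) -> 1

Answer: 1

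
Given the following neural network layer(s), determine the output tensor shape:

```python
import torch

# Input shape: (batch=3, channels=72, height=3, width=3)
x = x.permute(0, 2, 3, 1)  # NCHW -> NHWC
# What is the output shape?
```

Input: (3, 72, 3, 3) -> Output: (3, 3, 3, 72)

Answer: (3, 3, 3, 72)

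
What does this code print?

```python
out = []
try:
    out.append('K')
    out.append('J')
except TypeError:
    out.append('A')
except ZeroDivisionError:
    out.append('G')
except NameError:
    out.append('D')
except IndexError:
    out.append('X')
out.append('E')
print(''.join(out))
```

Execution trace: 'K' (try body) → 'J' (try body, no exception) → 'E' (after the try/except). Output: KJE

Answer: KJE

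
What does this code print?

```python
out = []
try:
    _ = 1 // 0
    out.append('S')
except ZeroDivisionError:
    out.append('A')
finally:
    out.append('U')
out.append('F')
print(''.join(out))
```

Execution trace: 'A' (except ZeroDivisionError) → 'U' (finally) → 'F' (after the try/except). Output: AUF

Answer: AUF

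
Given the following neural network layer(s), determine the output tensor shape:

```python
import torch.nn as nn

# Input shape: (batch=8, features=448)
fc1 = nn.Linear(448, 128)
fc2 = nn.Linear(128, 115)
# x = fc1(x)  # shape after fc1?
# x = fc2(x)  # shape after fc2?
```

Input: (8, 448) -> after fc1: (8, 128) -> Output: (8, 115)

Answer: (8, 115)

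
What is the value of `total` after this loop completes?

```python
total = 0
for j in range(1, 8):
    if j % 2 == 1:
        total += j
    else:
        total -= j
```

Add odd, subtract even
`total` takes the values: 0 → 1 → -1 → 2 → -2 → 3 → -3 → 4

Answer: 4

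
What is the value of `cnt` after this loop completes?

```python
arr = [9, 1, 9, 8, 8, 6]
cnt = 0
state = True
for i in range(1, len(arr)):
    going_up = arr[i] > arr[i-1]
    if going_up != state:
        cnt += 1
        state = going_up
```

Count direction changes in [9, 1, 9, 8, 8, 6]
`cnt` takes the values: 0 → 1 → 2 → 3

Answer: 3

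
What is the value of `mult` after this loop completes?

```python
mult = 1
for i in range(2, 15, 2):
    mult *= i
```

Product of even numbers 2 to 14
`mult` takes the values: 1 → 2 → 8 → 48 → 384 → 3840 → 46080 → 645120

Answer: 645120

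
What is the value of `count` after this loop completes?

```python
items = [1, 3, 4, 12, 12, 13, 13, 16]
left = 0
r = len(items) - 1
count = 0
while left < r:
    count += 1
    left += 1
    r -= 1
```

Iterations until pointers meet (list length 8)
`count` takes the values: 0 → 1 → 2 → 3 → 4

Answer: 4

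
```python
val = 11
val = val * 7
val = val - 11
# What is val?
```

Trace:
`val = 11` → val = 11
`val = val * 7` → val = 77
`val = val - 11` → val = 66
So val = 66

Answer: 66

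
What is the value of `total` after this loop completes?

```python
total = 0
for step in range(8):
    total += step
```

Sum of 0 to 7 = 28
`total` takes the values: 0 → 1 → 3 → 6 → 10 → 15 → 21 → 28

Answer: 28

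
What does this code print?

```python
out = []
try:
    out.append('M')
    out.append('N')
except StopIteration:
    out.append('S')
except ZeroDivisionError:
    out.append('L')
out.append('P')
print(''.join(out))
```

Execution trace: 'M' (try body) → 'N' (try body, no exception) → 'P' (after the try/except). Output: MNP

Answer: MNP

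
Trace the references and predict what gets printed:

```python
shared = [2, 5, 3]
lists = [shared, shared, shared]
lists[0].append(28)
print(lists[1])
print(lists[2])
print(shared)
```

Key concept: list of same reference.
Step by step:
`shared = [2, 5, 3]` → shared = [2, 5, 3]
`lists = [shared, shared, shared]` → lists = [[2, 5, 3], [2, 5, 3], [2, 5, 3]]
`lists[0].append(28)` → shared = [2, 5, 3, 28]; lists = [[2, 5, 3, 28], [2, 5, 3, 28], [2, 5, 3, 28]]
`print(lists[1])` → prints [2, 5, 3, 28]
`print(lists[2])` → prints [2, 5, 3, 28]
`print(shared)` → prints [2, 5, 3, 28]

Answer:
[2, 5, 3, 28]
[2, 5, 3, 28]
[2, 5, 3, 28]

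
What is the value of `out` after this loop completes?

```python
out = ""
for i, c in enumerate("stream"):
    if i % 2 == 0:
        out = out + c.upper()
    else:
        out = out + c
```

Uppercase even positions in 'stream'
`out` takes the values: "" → "S" → "St" → "StR" → "StRe" → "StReA" → "StReAm"

Answer: "StReAm"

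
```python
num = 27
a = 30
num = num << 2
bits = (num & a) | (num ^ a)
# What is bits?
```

Trace:
`num = 27` → num = 27
`a = 30` → a = 30
`num = num << 2` → num = 108
`bits = (num & a) | (num ^ a)` → bits = 126
So bits = 126

Answer: 126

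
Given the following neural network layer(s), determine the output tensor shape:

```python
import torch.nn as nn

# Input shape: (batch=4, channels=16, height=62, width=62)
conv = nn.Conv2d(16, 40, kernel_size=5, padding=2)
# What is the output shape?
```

Input: (4, 16, 62, 62) -> Output: (4, 40, 62, 62)

Answer: (4, 40, 62, 62)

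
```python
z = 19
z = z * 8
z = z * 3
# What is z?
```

Trace:
`z = 19` → z = 19
`z = z * 8` → z = 152
`z = z * 3` → z = 456
So z = 456

Answer: 456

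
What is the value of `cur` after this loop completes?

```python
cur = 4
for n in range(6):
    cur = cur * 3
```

Multiply by 3, 6 times: 4 * 3^6 = 2916
`cur` takes the values: 4 → 12 → 36 → 108 → 324 → 972 → 2916

Answer: 2916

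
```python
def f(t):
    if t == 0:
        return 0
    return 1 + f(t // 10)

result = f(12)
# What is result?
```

Count of digits of 12: 2

Answer: 2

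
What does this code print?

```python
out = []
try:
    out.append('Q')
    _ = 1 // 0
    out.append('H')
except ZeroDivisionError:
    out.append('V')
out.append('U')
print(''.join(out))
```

Execution trace: 'Q' (try body) → 'V' (except ZeroDivisionError) → 'U' (after the try/except). Output: QVU

Answer: QVU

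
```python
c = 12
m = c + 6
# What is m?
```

Trace:
`c = 12` → c = 12
`m = c + 6` → m = 18
So m = 18

Answer: 18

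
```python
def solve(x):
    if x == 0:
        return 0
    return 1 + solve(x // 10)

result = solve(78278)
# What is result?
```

Count of digits of 78278: 5

Answer: 5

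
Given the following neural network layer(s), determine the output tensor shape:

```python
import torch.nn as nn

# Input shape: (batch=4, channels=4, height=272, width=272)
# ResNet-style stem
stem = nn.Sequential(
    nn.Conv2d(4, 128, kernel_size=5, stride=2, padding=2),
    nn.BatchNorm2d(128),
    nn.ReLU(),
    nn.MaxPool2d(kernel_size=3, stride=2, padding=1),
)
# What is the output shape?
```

Input: (4, 4, 272, 272) -> after Conv2d 5x5 stride=2: (4, 128, 136, 136) -> Output: (4, 128, 68, 68)

Answer: (4, 128, 68, 68)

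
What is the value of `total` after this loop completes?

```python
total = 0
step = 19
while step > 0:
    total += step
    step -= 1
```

Sum 19 down to 1
`total` takes the values: 0 → 19 → 37 → 54 → 70 → 85 → 99 → 112 → 124 → 135 → 145 → 154 → 162 → 169 → 175 → 180 → 184 → 187 → 189 → 190

Answer: 190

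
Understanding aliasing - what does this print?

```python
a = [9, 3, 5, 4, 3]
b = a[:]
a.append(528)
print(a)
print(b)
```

Key concept: slice [:] creates copy.
Step by step:
`a = [9, 3, 5, 4, 3]` → a = [9, 3, 5, 4, 3]
`b = a[:]` → b = [9, 3, 5, 4, 3]
`a.append(528)` → a = [9, 3, 5, 4, 3, 528]
`print(a)` → prints [9, 3, 5, 4, 3, 528]
`print(b)` → prints [9, 3, 5, 4, 3]

Answer:
[9, 3, 5, 4, 3, 528]
[9, 3, 5, 4, 3]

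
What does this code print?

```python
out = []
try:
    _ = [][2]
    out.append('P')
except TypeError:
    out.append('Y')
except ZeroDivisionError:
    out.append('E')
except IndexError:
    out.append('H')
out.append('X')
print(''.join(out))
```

Execution trace: 'H' (except IndexError) → 'X' (after the try/except). Output: HX

Answer: HX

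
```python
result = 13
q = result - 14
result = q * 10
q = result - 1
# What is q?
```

Trace:
`result = 13` → result = 13
`q = result - 14` → q = -1
`result = q * 10` → result = -10
`q = result - 1` → q = -11
So q = -11

Answer: -11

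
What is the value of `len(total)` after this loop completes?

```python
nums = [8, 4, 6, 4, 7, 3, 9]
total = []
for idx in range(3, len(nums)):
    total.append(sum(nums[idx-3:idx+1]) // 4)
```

Number of 4-element averages
`total` takes the values: [] → [5] → [5, 5] → [5, 5, 5] → [5, 5, 5, 5]
So `len(total)` = 4

Answer: 4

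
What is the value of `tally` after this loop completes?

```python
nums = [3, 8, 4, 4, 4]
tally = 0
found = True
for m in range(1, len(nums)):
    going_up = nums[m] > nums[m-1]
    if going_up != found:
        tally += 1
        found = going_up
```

Count direction changes in [3, 8, 4, 4, 4]
`tally` takes the values: 0 → 1

Answer: 1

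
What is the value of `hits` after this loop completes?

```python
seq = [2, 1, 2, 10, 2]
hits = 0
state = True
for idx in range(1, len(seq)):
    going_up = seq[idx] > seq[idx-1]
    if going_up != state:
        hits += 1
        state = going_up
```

Count direction changes in [2, 1, 2, 10, 2]
`hits` takes the values: 0 → 1 → 2 → 3

Answer: 3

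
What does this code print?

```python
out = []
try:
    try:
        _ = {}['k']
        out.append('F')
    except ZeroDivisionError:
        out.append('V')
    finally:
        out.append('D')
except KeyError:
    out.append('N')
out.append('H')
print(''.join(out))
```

Execution trace: 'D' (inner finally) → 'N' (outer except KeyError) → 'H' (after the try/except). Output: DNH

Answer: DNH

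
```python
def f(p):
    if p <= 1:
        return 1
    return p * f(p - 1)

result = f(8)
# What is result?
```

f(8) = 8 * 7 * 6 * 5 * 4 * 3 * 2 * 1 = 40320

Answer: 40320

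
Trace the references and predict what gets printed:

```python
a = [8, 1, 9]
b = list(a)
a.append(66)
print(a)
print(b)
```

Key concept: list() constructor creates copy.
Step by step:
`a = [8, 1, 9]` → a = [8, 1, 9]
`b = list(a)` → b = [8, 1, 9]
`a.append(66)` → a = [8, 1, 9, 66]
`print(a)` → prints [8, 1, 9, 66]
`print(b)` → prints [8, 1, 9]

Answer:
[8, 1, 9, 66]
[8, 1, 9]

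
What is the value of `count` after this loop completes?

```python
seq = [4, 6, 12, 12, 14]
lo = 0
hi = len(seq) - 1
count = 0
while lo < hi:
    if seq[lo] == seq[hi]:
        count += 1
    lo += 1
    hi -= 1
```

Count matching pairs from ends
`count` takes the values: 0

Answer: 0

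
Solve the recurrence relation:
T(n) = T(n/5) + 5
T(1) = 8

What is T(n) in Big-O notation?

Each step divides n by 5 and adds 5. After log_5(n) steps we reach T(1)=8. So T(n) = 5·log_5(n) + 8 = O(log n).

Answer: O(log n)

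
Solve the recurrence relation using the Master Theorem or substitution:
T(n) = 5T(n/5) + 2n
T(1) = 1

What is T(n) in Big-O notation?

By Master Theorem: a=5, b=5, f(n)=2n. Since log_5(5) = 1 and f(n) = Θ(n^1), Case 2 applies. T(n) = O(n log n).

Answer: O(n log n)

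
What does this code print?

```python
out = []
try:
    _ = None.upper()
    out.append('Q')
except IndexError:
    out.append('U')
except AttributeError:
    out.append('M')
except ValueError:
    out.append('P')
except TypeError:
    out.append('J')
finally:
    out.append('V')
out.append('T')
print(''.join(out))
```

Execution trace: 'M' (except AttributeError) → 'V' (finally) → 'T' (after the try/except). Output: MVT

Answer: MVT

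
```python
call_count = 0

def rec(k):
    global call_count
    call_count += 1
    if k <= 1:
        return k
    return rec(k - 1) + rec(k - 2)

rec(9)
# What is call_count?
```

Calls(k) = 1 + Calls(k-1) + Calls(k-2); Calls(0)=Calls(1)=1. For k=9 this gives 109.

Answer: 109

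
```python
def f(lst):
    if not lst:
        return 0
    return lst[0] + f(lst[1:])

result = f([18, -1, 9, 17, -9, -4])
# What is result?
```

18 + (-1) + 9 + 17 + (-9) + (-4) + 0 = 30

Answer: 30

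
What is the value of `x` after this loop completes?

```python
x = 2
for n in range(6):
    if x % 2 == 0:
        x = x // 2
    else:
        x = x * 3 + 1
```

Collatz-style transformation from 2
`x` takes the values: 2 → 1 → 4 → 2 → 1 → 4 → 2

Answer: 2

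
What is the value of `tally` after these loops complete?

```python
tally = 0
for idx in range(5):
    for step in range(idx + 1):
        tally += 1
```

Triangle: 1 + 2 + ... + 5
`tally` takes the values: 0 → 1 → 2 → 3 → 4 → 5 → 6 → 7 → 8 → 9 → 10 → 11 → 12 → 13 → 14 → 15

Answer: 15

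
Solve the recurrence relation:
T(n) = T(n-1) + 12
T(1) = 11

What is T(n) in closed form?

Unrolling: T(n) = T(1) + 12·(n-1) = 11 + 12(n-1) = 12n - 1.

Answer: T(n) = 12n - 1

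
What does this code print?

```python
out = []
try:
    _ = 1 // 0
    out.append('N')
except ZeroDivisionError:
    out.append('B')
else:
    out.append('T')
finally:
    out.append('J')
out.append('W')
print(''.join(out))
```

Execution trace: 'B' (except ZeroDivisionError) → 'J' (finally) → 'W' (after the try/except). Output: BJW

Answer: BJW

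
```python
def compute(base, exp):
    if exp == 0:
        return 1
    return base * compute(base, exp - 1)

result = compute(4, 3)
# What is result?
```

compute(4, 3) = 4 * 4 * 4 = 64

Answer: 64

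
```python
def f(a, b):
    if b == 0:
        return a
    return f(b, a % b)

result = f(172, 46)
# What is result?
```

f(172, 46) -> f(46, 34) -> f(34, 12) -> f(12, 10) -> f(10, 2) -> f(2, 0) -> 2

Answer: 2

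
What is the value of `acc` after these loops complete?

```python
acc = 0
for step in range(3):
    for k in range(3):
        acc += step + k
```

Sum of all step+k for step,k in 3x3
`acc` takes the values: 0 → 1 → 3 → 4 → 6 → 9 → 11 → 14 → 18

Answer: 18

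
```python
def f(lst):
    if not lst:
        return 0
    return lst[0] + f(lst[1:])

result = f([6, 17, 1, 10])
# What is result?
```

6 + 17 + 1 + 10 + 0 = 34

Answer: 34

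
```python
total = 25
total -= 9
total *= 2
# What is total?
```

Trace:
`total = 25` → total = 25
`total -= 9` → total = 16
`total *= 2` → total = 32
So total = 32

Answer: 32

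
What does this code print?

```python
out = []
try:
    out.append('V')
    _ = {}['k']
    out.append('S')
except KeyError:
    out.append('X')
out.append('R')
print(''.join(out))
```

Execution trace: 'V' (try body) → 'X' (except KeyError) → 'R' (after the try/except). Output: VXR

Answer: VXR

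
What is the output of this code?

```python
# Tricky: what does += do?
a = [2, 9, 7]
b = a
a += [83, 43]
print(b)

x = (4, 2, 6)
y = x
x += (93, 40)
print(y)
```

Key concept: += behavior differs for mutable vs immutable.
Step by step:
`a = [2, 9, 7]` → a = [2, 9, 7]
`b = a` → b = [2, 9, 7] (same object as a)
`a += [83, 43]` → a = [2, 9, 7, 83, 43] (same object as b); b = [2, 9, 7, 83, 43] (same object as a)
`print(b)` → prints [2, 9, 7, 83, 43]
`x = (4, 2, 6)` → x = (4, 2, 6)
`y = x` → y = (4, 2, 6)
`x += (93, 40)` → x = (4, 2, 6, 93, 40)
`print(y)` → prints (4, 2, 6)

Answer:
[2, 9, 7, 83, 43]
(4, 2, 6)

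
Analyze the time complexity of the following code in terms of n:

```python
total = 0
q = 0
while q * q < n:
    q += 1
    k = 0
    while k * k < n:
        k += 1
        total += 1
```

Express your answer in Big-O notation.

Each loop level contributes: √n × √n. Multiplying the contributions gives O(n).

Answer: O(n)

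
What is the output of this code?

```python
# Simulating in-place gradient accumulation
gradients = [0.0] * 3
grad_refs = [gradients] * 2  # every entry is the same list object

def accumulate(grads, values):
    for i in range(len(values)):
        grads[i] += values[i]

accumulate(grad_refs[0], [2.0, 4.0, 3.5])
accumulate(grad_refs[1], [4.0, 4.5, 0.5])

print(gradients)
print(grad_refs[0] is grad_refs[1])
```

Key concept: gradient accumulation aliasing.
Step by step:
`gradients = [0.0] * 3` → gradients = [0.0, 0.0, 0.0]
`grad_refs = [gradients] * 2` → grad_refs = [[0.0, 0.0, 0.0], [0.0, 0.0, 0.0]]
`accumulate(grad_refs[0], [2.0, 4.0, 3.5])` → gradients = [2.0, 4.0, 3.5]; grad_refs = [[2.0, 4.0, 3.5], [2.0, 4.0, 3.5]]
`accumulate(grad_refs[1], [4.0, 4.5, 0.5])` → gradients = [6.0, 8.5, 4.0]; grad_refs = [[6.0, 8.5, 4.0], [6.0, 8.5, 4.0]]
`print(gradients)` → prints [6.0, 8.5, 4.0]
`print(grad_refs[0] is grad_refs[1])` → prints True

Answer:
[6.0, 8.5, 4.0]
True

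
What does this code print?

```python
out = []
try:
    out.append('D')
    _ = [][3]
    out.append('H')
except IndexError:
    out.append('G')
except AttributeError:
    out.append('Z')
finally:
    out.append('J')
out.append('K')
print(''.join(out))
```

Execution trace: 'D' (try body) → 'G' (except IndexError) → 'J' (finally) → 'K' (after the try/except). Output: DGJK

Answer: DGJK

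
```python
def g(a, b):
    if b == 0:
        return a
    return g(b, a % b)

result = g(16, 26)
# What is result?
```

g(16, 26) -> g(26, 16) -> g(16, 10) -> g(10, 6) -> g(6, 4) -> g(4, 2) -> g(2, 0) -> 2

Answer: 2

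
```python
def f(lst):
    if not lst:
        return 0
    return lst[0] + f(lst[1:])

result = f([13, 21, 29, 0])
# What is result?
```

13 + 21 + 29 + 0 + 0 = 63

Answer: 63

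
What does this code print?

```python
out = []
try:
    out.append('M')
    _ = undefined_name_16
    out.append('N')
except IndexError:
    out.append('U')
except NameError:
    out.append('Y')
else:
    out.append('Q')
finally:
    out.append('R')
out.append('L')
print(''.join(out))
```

Execution trace: 'M' (try body) → 'Y' (except NameError) → 'R' (finally) → 'L' (after the try/except). Output: MYRL

Answer: MYRL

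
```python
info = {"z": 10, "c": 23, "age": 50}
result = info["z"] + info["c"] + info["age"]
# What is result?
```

Trace:
`info = {"z": 10, "c": 23, "age": 50}` → info = {'z': 10, 'c': 23, 'age': 50}
`result = info["z"] + info["c"] + info["age"]` → result = 83
So result = 83

Answer: 83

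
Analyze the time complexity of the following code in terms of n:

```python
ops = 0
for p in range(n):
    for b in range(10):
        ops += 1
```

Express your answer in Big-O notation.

Each loop level contributes: n × 1. Multiplying the contributions gives O(n).

Answer: O(n)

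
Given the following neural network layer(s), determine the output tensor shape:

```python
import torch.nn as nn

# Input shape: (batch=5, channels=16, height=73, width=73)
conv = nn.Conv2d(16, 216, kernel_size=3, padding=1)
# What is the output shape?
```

Input: (5, 16, 73, 73) -> Output: (5, 216, 73, 73)

Answer: (5, 216, 73, 73)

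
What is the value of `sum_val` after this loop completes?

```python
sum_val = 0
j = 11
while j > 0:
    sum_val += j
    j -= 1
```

Sum 11 down to 1
`sum_val` takes the values: 0 → 11 → 21 → 30 → 38 → 45 → 51 → 56 → 60 → 63 → 65 → 66

Answer: 66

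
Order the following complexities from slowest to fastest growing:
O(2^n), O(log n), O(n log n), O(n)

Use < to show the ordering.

Ordered by growth rate: O(log n) < O(n) < O(n log n) < O(2^n)

Answer: O(log n) < O(n) < O(n log n) < O(2^n)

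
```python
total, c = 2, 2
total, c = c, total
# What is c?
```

Trace:
`total, c = 2, 2` → total = 2; c = 2
`total, c = c, total` → total = 2; c = 2
So c = 2

Answer: 2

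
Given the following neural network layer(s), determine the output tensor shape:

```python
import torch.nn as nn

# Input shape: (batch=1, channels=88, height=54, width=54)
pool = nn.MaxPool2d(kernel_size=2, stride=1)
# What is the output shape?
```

Input: (1, 88, 54, 54) -> Output: (1, 88, 53, 53)

Answer: (1, 88, 53, 53)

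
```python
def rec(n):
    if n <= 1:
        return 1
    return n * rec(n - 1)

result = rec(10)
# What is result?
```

rec(10) = 10 * 9 * 8 * 7 * 6 * 5 * 4 * 3 * 2 * 1 = 3628800

Answer: 3628800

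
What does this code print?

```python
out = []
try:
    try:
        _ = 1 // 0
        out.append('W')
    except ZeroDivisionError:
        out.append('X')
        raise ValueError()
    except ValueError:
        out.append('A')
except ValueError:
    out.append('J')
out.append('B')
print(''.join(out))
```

Execution trace: 'X' (inner except ZeroDivisionError) → 'J' (outer except ValueError) → 'B' (after the try/except). Output: XJB

Answer: XJB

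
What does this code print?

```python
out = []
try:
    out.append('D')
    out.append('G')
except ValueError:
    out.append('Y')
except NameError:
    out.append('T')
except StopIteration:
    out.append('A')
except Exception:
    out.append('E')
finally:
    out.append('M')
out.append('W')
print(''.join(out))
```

Execution trace: 'D' (try body) → 'G' (try body, no exception) → 'M' (finally) → 'W' (after the try/except). Output: DGMW

Answer: DGMW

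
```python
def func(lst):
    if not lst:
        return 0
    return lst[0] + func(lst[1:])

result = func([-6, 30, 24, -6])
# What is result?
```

(-6) + 30 + 24 + (-6) + 0 = 42

Answer: 42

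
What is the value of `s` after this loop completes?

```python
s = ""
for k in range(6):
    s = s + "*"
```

Repeat '*' 6 times
`s` takes the values: "" → "*" → "**" → "***" → "****" → "*****" → "******"

Answer: "******"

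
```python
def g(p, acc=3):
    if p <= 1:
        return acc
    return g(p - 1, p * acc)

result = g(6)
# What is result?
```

Accumulator trace (n, acc): (6, 3) -> (5, 18) -> (4, 90) -> (3, 360) -> (2, 1080) -> (1, 2160) -> return 2160

Answer: 2160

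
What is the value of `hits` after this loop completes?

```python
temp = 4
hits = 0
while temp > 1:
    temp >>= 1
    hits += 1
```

Count right shifts until 1
`hits` takes the values: 0 → 1 → 2

Answer: 2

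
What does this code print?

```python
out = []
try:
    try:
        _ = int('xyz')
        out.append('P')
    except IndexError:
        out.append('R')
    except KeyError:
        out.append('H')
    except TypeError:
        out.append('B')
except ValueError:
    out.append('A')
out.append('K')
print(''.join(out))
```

Execution trace: 'A' (outer except ValueError) → 'K' (after the try/except). Output: AK

Answer: AK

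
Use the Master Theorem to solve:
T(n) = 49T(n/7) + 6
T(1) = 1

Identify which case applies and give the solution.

a=49, b=7, f(n)=6. log_7(49) = 2. Since c=0 < 2, Case 1 applies: T(n) = Θ(n^log_b(a)) = O(n^2).

Answer: O(n^2) - Case 1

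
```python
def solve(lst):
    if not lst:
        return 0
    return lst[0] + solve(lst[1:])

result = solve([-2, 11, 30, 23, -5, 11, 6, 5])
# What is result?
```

(-2) + 11 + 30 + 23 + (-5) + 11 + 6 + 5 + 0 = 79

Answer: 79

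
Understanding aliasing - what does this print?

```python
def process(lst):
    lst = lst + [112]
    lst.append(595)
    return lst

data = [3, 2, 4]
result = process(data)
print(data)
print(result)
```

Key concept: rebinding parameter vs mutation.
Step by step:
`data = [3, 2, 4]` → data = [3, 2, 4]
`result = process(data)` → result = [3, 2, 4, 112, 595]
`print(data)` → prints [3, 2, 4]
`print(result)` → prints [3, 2, 4, 112, 595]

Answer:
[3, 2, 4]
[3, 2, 4, 112, 595]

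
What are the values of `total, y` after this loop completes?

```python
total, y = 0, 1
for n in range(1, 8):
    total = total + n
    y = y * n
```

Sum and factorial of 1 to 7
`total, y` takes the values: (0, 1) → (1, 1) → (3, 1) → (3, 2) → (6, 2) → (6, 6) → (10, 6) → (10, 24) → (15, 24) → (15, 120) → (21, 120) → (21, 720) → (28, 720) → (28, 5040)

Answer: 28, 5040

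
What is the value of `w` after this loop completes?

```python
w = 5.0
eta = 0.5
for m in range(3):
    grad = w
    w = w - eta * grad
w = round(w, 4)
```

Gradient descent: w = 5.0 * (1 - 0.5)^3
`w` takes the values: 5.0 → 2.5 → 1.25 → 0.625

Answer: 0.625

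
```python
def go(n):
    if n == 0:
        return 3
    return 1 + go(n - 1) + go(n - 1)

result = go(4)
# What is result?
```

go(n) = 1 + 2·go(n-1), go(0)=3. Closed form: (3+1)·2^4 - 1 = 63.

Answer: 63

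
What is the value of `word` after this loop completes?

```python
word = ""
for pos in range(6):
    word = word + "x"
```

Repeat 'x' 6 times
`word` takes the values: "" → "x" → "xx" → "xxx" → "xxxx" → "xxxxx" → "xxxxxx"

Answer: "xxxxxx"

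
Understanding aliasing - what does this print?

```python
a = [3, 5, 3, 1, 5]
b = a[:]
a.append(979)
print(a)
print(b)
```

Key concept: slice [:] creates copy.
Step by step:
`a = [3, 5, 3, 1, 5]` → a = [3, 5, 3, 1, 5]
`b = a[:]` → b = [3, 5, 3, 1, 5]
`a.append(979)` → a = [3, 5, 3, 1, 5, 979]
`print(a)` → prints [3, 5, 3, 1, 5, 979]
`print(b)` → prints [3, 5, 3, 1, 5]

Answer:
[3, 5, 3, 1, 5, 979]
[3, 5, 3, 1, 5]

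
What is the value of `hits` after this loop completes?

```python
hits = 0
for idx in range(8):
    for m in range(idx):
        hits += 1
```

Triangle number: 0+1+2+...+7
`hits` takes the values: 0 → 1 → 2 → 3 → 4 → 5 → 6 → 7 → 8 → 9 → 10 → 11 → 12 → 13 → 14 → 15 → 16 → 17 → 18 → 19 → 20 → 21 → 22 → 23 → 24 → 25 → 26 → 27 → 28

Answer: 28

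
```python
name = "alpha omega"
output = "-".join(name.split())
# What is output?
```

Trace:
`name = "alpha omega"` → name = 'alpha omega'
`output = "-".join(name.split())` → output = 'alpha-omega'
So output = 'alpha-omega'

Answer: 'alpha-omega'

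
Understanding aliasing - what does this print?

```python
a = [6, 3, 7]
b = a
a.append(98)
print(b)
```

Key concept: basic list aliasing.
Step by step:
`a = [6, 3, 7]` → a = [6, 3, 7]
`b = a` → b = [6, 3, 7] (same object as a)
`a.append(98)` → a = [6, 3, 7, 98] (same object as b); b = [6, 3, 7, 98] (same object as a)
`print(b)` → prints [6, 3, 7, 98]

Answer: [6, 3, 7, 98]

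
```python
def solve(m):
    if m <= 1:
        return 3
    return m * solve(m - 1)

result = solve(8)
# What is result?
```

solve(8) = 8 * 7 * 6 * 5 * 4 * 3 * 2 * 3 = 120960

Answer: 120960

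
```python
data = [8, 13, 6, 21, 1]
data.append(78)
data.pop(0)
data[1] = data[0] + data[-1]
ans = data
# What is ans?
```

Trace:
`data = [8, 13, 6, 21, 1]` → data = [8, 13, 6, 21, 1]
`data.append(78)` → data = [8, 13, 6, 21, 1, 78]
`data.pop(0)` → data = [13, 6, 21, 1, 78]
`data[1] = data[0] + data[-1]` → data = [13, 91, 21, 1, 78]
`ans = data` → ans = [13, 91, 21, 1, 78]
So ans = [13, 91, 21, 1, 78]

Answer: [13, 91, 21, 1, 78]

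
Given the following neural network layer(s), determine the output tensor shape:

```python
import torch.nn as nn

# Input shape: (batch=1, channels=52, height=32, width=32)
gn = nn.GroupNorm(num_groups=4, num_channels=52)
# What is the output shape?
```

Input: (1, 52, 32, 32) -> Output: (1, 52, 32, 32)

Answer: (1, 52, 32, 32)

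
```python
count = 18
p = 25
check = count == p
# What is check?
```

Trace:
`count = 18` → count = 18
`p = 25` → p = 25
`check = count == p` → check = False
So check = False

Answer: False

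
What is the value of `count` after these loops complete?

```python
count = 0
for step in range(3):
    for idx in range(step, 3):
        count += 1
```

Upper triangle: 3 + 2 + ... + 1
`count` takes the values: 0 → 1 → 2 → 3 → 4 → 5 → 6

Answer: 6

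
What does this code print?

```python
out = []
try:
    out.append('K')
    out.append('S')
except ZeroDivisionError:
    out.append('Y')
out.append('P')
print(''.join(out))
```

Execution trace: 'K' (try body) → 'S' (try body, no exception) → 'P' (after the try/except). Output: KSP

Answer: KSP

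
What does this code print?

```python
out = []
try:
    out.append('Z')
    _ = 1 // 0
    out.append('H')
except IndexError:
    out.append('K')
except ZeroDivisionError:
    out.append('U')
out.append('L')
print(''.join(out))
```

Execution trace: 'Z' (try body) → 'U' (except ZeroDivisionError) → 'L' (after the try/except). Output: ZUL

Answer: ZUL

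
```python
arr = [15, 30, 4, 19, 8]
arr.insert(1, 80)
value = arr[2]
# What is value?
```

Trace:
`arr = [15, 30, 4, 19, 8]` → arr = [15, 30, 4, 19, 8]
`arr.insert(1, 80)` → arr = [15, 80, 30, 4, 19, 8]
`value = arr[2]` → value = 30
So value = 30

Answer: 30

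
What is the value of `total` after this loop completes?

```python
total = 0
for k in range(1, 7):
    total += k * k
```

Sum of squares 1² to 6² = 91
`total` takes the values: 0 → 1 → 5 → 14 → 30 → 55 → 91

Answer: 91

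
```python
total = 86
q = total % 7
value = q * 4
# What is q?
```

Trace:
`total = 86` → total = 86
`q = total % 7` → q = 2
`value = q * 4` → value = 8
So q = 2

Answer: 2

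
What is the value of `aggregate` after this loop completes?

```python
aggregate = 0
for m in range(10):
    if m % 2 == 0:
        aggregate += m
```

Sum of even numbers 0 to 9
`aggregate` takes the values: 0 → 2 → 6 → 12 → 20

Answer: 20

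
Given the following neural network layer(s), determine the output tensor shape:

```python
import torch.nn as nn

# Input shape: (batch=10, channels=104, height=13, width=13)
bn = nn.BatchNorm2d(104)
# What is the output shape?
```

Input: (10, 104, 13, 13) -> Output: (10, 104, 13, 13)

Answer: (10, 104, 13, 13)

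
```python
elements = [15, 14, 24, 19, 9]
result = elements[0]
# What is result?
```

Trace:
`elements = [15, 14, 24, 19, 9]` → elements = [15, 14, 24, 19, 9]
`result = elements[0]` → result = 15
So result = 15

Answer: 15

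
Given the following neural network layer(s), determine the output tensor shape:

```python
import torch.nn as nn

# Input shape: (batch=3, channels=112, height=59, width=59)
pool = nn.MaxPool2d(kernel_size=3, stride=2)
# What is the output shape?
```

Input: (3, 112, 59, 59) -> Output: (3, 112, 29, 29)

Answer: (3, 112, 29, 29)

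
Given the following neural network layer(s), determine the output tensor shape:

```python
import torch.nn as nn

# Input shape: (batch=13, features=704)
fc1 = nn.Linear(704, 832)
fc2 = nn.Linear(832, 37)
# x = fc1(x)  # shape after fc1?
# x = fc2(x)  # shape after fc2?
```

Input: (13, 704) -> after fc1: (13, 832) -> Output: (13, 37)

Answer: (13, 37)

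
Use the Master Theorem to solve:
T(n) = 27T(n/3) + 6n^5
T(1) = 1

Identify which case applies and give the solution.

a=27, b=3, f(n)=6n^5. log_3(27) = 3. Since c=5 > 3 and the regularity condition holds (27(n/3)^5 = (27/3^5)n^5 with 27/3^5 < 1), Case 3 applies: T(n) = Θ(f(n)) = O(n^5).

Answer: O(n^5) - Case 3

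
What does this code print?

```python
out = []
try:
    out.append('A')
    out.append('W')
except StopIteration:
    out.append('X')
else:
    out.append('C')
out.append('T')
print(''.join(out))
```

Execution trace: 'A' (try body) → 'W' (try body, no exception) → 'C' (else) → 'T' (after the try/except). Output: AWCT

Answer: AWCT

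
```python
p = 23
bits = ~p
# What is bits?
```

Trace:
`p = 23` → p = 23
`bits = ~p` → bits = -24
So bits = -24

Answer: -24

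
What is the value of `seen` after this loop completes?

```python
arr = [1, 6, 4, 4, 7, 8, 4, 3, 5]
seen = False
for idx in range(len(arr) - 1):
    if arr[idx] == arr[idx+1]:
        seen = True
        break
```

Check consecutive duplicates in [1, 6, 4, 4, 7, 8, 4, 3, 5]
`seen` takes the values: False → True

Answer: True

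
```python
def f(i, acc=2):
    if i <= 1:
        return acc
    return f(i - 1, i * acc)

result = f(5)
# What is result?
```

Accumulator trace (n, acc): (5, 2) -> (4, 10) -> (3, 40) -> (2, 120) -> (1, 240) -> return 240

Answer: 240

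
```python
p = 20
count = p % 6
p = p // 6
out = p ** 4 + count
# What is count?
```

Trace:
`p = 20` → p = 20
`count = p % 6` → count = 2
`p = p // 6` → p = 3
`out = p ** 4 + count` → out = 83
So count = 2

Answer: 2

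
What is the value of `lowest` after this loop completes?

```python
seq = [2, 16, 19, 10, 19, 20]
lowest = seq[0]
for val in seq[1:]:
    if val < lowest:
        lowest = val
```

Minimum of [2, 16, 19, 10, 19, 20]
`lowest` takes the values: 2

Answer: 2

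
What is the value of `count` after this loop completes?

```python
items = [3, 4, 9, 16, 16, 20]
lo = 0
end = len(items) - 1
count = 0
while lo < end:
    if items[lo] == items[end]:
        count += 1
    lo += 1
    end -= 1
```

Count matching pairs from ends
`count` takes the values: 0

Answer: 0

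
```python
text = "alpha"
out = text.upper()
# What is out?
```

Trace:
`text = "alpha"` → text = 'alpha'
`out = text.upper()` → out = 'ALPHA'
So out = 'ALPHA'

Answer: 'ALPHA'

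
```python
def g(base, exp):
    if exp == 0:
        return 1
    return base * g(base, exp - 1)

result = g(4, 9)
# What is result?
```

g(4, 9) = 4 * 4 * 4 * 4 * 4 * 4 * 4 * 4 * 4 = 262144

Answer: 262144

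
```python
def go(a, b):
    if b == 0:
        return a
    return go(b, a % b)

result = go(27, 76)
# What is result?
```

go(27, 76) -> go(76, 27) -> go(27, 22) -> go(22, 5) -> go(5, 2) -> go(2, 1) -> go(1, 0) -> 1

Answer: 1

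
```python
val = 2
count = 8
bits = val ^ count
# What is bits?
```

Trace:
`val = 2` → val = 2
`count = 8` → count = 8
`bits = val ^ count` → bits = 10
So bits = 10

Answer: 10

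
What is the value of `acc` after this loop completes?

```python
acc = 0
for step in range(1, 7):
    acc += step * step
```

Sum of squares 1² to 6² = 91
`acc` takes the values: 0 → 1 → 5 → 14 → 30 → 55 → 91

Answer: 91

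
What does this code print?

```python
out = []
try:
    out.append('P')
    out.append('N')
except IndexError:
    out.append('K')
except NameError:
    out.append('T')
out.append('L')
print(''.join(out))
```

Execution trace: 'P' (try body) → 'N' (try body, no exception) → 'L' (after the try/except). Output: PNL

Answer: PNL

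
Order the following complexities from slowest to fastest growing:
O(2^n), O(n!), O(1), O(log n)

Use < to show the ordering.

Ordered by growth rate: O(1) < O(log n) < O(2^n) < O(n!)

Answer: O(1) < O(log n) < O(2^n) < O(n!)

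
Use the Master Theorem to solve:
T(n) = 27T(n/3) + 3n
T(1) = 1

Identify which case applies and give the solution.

a=27, b=3, f(n)=3n. log_3(27) = 3. Since c=1 < 3, Case 1 applies: T(n) = Θ(n^log_b(a)) = O(n^3).

Answer: O(n^3) - Case 1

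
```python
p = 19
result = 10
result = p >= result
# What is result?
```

Trace:
`p = 19` → p = 19
`result = 10` → result = 10
`result = p >= result` → result = True
So result = True

Answer: True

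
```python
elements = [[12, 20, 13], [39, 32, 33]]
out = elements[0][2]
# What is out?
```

Trace:
`elements = [[12, 20, 13], [39, 32, 33]]` → elements = [[12, 20, 13], [39, 32, 33]]
`out = elements[0][2]` → out = 13
So out = 13

Answer: 13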